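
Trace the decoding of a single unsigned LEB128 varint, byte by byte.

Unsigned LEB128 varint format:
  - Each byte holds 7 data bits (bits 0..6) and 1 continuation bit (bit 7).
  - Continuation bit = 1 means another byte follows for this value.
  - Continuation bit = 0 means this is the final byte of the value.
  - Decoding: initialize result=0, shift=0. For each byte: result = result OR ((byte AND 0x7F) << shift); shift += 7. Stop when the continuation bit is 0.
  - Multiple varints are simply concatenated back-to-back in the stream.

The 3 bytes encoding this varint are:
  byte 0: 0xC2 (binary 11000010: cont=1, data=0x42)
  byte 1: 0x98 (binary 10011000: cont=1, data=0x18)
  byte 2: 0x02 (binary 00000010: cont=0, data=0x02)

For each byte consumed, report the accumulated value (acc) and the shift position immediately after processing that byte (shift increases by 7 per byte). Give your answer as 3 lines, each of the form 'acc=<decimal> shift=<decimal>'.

Answer: acc=66 shift=7
acc=3138 shift=14
acc=35906 shift=21

Derivation:
byte 0=0xC2: payload=0x42=66, contrib = 66<<0 = 66; acc -> 66, shift -> 7
byte 1=0x98: payload=0x18=24, contrib = 24<<7 = 3072; acc -> 3138, shift -> 14
byte 2=0x02: payload=0x02=2, contrib = 2<<14 = 32768; acc -> 35906, shift -> 21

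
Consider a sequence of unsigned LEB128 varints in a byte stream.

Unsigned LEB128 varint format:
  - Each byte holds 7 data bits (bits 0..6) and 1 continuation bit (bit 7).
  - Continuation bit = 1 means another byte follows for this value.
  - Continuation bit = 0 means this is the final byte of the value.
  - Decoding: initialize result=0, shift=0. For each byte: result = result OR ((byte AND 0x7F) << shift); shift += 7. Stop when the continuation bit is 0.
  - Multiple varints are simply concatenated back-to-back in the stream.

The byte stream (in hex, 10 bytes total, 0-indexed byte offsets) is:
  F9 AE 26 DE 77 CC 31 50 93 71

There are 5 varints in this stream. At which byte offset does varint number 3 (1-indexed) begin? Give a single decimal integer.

  byte[0]=0xF9 cont=1 payload=0x79=121: acc |= 121<<0 -> acc=121 shift=7
  byte[1]=0xAE cont=1 payload=0x2E=46: acc |= 46<<7 -> acc=6009 shift=14
  byte[2]=0x26 cont=0 payload=0x26=38: acc |= 38<<14 -> acc=628601 shift=21 [end]
Varint 1: bytes[0:3] = F9 AE 26 -> value 628601 (3 byte(s))
  byte[3]=0xDE cont=1 payload=0x5E=94: acc |= 94<<0 -> acc=94 shift=7
  byte[4]=0x77 cont=0 payload=0x77=119: acc |= 119<<7 -> acc=15326 shift=14 [end]
Varint 2: bytes[3:5] = DE 77 -> value 15326 (2 byte(s))
  byte[5]=0xCC cont=1 payload=0x4C=76: acc |= 76<<0 -> acc=76 shift=7
  byte[6]=0x31 cont=0 payload=0x31=49: acc |= 49<<7 -> acc=6348 shift=14 [end]
Varint 3: bytes[5:7] = CC 31 -> value 6348 (2 byte(s))
  byte[7]=0x50 cont=0 payload=0x50=80: acc |= 80<<0 -> acc=80 shift=7 [end]
Varint 4: bytes[7:8] = 50 -> value 80 (1 byte(s))
  byte[8]=0x93 cont=1 payload=0x13=19: acc |= 19<<0 -> acc=19 shift=7
  byte[9]=0x71 cont=0 payload=0x71=113: acc |= 113<<7 -> acc=14483 shift=14 [end]
Varint 5: bytes[8:10] = 93 71 -> value 14483 (2 byte(s))

Answer: 5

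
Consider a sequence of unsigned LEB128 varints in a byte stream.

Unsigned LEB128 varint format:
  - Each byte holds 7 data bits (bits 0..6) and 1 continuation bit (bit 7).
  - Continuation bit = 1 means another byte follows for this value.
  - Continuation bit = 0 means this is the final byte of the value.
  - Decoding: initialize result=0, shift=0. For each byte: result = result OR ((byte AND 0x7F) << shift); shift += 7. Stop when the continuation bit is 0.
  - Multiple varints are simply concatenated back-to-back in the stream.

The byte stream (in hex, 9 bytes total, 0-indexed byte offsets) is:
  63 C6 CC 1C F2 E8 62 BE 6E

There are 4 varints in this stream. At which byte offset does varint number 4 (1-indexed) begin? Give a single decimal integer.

  byte[0]=0x63 cont=0 payload=0x63=99: acc |= 99<<0 -> acc=99 shift=7 [end]
Varint 1: bytes[0:1] = 63 -> value 99 (1 byte(s))
  byte[1]=0xC6 cont=1 payload=0x46=70: acc |= 70<<0 -> acc=70 shift=7
  byte[2]=0xCC cont=1 payload=0x4C=76: acc |= 76<<7 -> acc=9798 shift=14
  byte[3]=0x1C cont=0 payload=0x1C=28: acc |= 28<<14 -> acc=468550 shift=21 [end]
Varint 2: bytes[1:4] = C6 CC 1C -> value 468550 (3 byte(s))
  byte[4]=0xF2 cont=1 payload=0x72=114: acc |= 114<<0 -> acc=114 shift=7
  byte[5]=0xE8 cont=1 payload=0x68=104: acc |= 104<<7 -> acc=13426 shift=14
  byte[6]=0x62 cont=0 payload=0x62=98: acc |= 98<<14 -> acc=1619058 shift=21 [end]
Varint 3: bytes[4:7] = F2 E8 62 -> value 1619058 (3 byte(s))
  byte[7]=0xBE cont=1 payload=0x3E=62: acc |= 62<<0 -> acc=62 shift=7
  byte[8]=0x6E cont=0 payload=0x6E=110: acc |= 110<<7 -> acc=14142 shift=14 [end]
Varint 4: bytes[7:9] = BE 6E -> value 14142 (2 byte(s))

Answer: 7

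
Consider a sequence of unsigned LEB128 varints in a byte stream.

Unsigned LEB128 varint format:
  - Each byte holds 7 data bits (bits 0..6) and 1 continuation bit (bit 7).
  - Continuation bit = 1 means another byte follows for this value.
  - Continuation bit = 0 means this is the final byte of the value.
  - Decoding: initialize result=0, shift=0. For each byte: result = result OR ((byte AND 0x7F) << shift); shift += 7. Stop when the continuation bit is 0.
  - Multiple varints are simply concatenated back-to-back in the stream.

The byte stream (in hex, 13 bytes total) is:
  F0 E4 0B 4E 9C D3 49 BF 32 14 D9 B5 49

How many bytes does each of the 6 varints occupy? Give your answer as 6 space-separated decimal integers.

Answer: 3 1 3 2 1 3

Derivation:
  byte[0]=0xF0 cont=1 payload=0x70=112: acc |= 112<<0 -> acc=112 shift=7
  byte[1]=0xE4 cont=1 payload=0x64=100: acc |= 100<<7 -> acc=12912 shift=14
  byte[2]=0x0B cont=0 payload=0x0B=11: acc |= 11<<14 -> acc=193136 shift=21 [end]
Varint 1: bytes[0:3] = F0 E4 0B -> value 193136 (3 byte(s))
  byte[3]=0x4E cont=0 payload=0x4E=78: acc |= 78<<0 -> acc=78 shift=7 [end]
Varint 2: bytes[3:4] = 4E -> value 78 (1 byte(s))
  byte[4]=0x9C cont=1 payload=0x1C=28: acc |= 28<<0 -> acc=28 shift=7
  byte[5]=0xD3 cont=1 payload=0x53=83: acc |= 83<<7 -> acc=10652 shift=14
  byte[6]=0x49 cont=0 payload=0x49=73: acc |= 73<<14 -> acc=1206684 shift=21 [end]
Varint 3: bytes[4:7] = 9C D3 49 -> value 1206684 (3 byte(s))
  byte[7]=0xBF cont=1 payload=0x3F=63: acc |= 63<<0 -> acc=63 shift=7
  byte[8]=0x32 cont=0 payload=0x32=50: acc |= 50<<7 -> acc=6463 shift=14 [end]
Varint 4: bytes[7:9] = BF 32 -> value 6463 (2 byte(s))
  byte[9]=0x14 cont=0 payload=0x14=20: acc |= 20<<0 -> acc=20 shift=7 [end]
Varint 5: bytes[9:10] = 14 -> value 20 (1 byte(s))
  byte[10]=0xD9 cont=1 payload=0x59=89: acc |= 89<<0 -> acc=89 shift=7
  byte[11]=0xB5 cont=1 payload=0x35=53: acc |= 53<<7 -> acc=6873 shift=14
  byte[12]=0x49 cont=0 payload=0x49=73: acc |= 73<<14 -> acc=1202905 shift=21 [end]
Varint 6: bytes[10:13] = D9 B5 49 -> value 1202905 (3 byte(s))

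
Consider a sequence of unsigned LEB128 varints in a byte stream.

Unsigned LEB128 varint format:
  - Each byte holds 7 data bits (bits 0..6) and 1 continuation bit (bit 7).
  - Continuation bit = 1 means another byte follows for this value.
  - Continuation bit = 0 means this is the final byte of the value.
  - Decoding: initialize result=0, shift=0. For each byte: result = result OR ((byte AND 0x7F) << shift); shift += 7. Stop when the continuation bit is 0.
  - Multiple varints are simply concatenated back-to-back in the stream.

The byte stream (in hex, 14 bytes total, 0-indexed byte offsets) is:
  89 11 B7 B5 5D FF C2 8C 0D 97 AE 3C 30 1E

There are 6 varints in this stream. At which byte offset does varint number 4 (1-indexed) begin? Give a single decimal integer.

Answer: 9

Derivation:
  byte[0]=0x89 cont=1 payload=0x09=9: acc |= 9<<0 -> acc=9 shift=7
  byte[1]=0x11 cont=0 payload=0x11=17: acc |= 17<<7 -> acc=2185 shift=14 [end]
Varint 1: bytes[0:2] = 89 11 -> value 2185 (2 byte(s))
  byte[2]=0xB7 cont=1 payload=0x37=55: acc |= 55<<0 -> acc=55 shift=7
  byte[3]=0xB5 cont=1 payload=0x35=53: acc |= 53<<7 -> acc=6839 shift=14
  byte[4]=0x5D cont=0 payload=0x5D=93: acc |= 93<<14 -> acc=1530551 shift=21 [end]
Varint 2: bytes[2:5] = B7 B5 5D -> value 1530551 (3 byte(s))
  byte[5]=0xFF cont=1 payload=0x7F=127: acc |= 127<<0 -> acc=127 shift=7
  byte[6]=0xC2 cont=1 payload=0x42=66: acc |= 66<<7 -> acc=8575 shift=14
  byte[7]=0x8C cont=1 payload=0x0C=12: acc |= 12<<14 -> acc=205183 shift=21
  byte[8]=0x0D cont=0 payload=0x0D=13: acc |= 13<<21 -> acc=27468159 shift=28 [end]
Varint 3: bytes[5:9] = FF C2 8C 0D -> value 27468159 (4 byte(s))
  byte[9]=0x97 cont=1 payload=0x17=23: acc |= 23<<0 -> acc=23 shift=7
  byte[10]=0xAE cont=1 payload=0x2E=46: acc |= 46<<7 -> acc=5911 shift=14
  byte[11]=0x3C cont=0 payload=0x3C=60: acc |= 60<<14 -> acc=988951 shift=21 [end]
Varint 4: bytes[9:12] = 97 AE 3C -> value 988951 (3 byte(s))
  byte[12]=0x30 cont=0 payload=0x30=48: acc |= 48<<0 -> acc=48 shift=7 [end]
Varint 5: bytes[12:13] = 30 -> value 48 (1 byte(s))
  byte[13]=0x1E cont=0 payload=0x1E=30: acc |= 30<<0 -> acc=30 shift=7 [end]
Varint 6: bytes[13:14] = 1E -> value 30 (1 byte(s))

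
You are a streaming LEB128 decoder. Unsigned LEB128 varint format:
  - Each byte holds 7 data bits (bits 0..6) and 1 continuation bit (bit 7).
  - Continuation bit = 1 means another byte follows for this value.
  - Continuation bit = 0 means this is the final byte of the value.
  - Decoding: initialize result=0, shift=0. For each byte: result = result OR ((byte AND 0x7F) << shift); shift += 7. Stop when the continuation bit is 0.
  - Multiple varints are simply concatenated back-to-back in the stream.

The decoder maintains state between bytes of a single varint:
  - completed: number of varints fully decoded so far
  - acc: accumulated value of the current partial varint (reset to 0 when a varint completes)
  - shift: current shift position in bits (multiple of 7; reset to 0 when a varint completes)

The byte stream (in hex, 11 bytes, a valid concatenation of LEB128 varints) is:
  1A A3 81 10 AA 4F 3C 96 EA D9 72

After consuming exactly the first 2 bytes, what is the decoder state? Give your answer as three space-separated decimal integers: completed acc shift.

Answer: 1 35 7

Derivation:
byte[0]=0x1A cont=0 payload=0x1A: varint #1 complete (value=26); reset -> completed=1 acc=0 shift=0
byte[1]=0xA3 cont=1 payload=0x23: acc |= 35<<0 -> completed=1 acc=35 shift=7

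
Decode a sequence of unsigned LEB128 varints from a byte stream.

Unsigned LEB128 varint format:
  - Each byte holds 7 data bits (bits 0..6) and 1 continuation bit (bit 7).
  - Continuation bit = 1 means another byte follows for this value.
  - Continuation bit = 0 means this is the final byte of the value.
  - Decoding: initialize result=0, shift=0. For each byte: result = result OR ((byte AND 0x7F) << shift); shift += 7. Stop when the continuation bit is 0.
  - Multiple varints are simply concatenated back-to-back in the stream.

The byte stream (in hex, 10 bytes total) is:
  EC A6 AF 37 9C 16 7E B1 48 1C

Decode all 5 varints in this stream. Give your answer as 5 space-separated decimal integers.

  byte[0]=0xEC cont=1 payload=0x6C=108: acc |= 108<<0 -> acc=108 shift=7
  byte[1]=0xA6 cont=1 payload=0x26=38: acc |= 38<<7 -> acc=4972 shift=14
  byte[2]=0xAF cont=1 payload=0x2F=47: acc |= 47<<14 -> acc=775020 shift=21
  byte[3]=0x37 cont=0 payload=0x37=55: acc |= 55<<21 -> acc=116118380 shift=28 [end]
Varint 1: bytes[0:4] = EC A6 AF 37 -> value 116118380 (4 byte(s))
  byte[4]=0x9C cont=1 payload=0x1C=28: acc |= 28<<0 -> acc=28 shift=7
  byte[5]=0x16 cont=0 payload=0x16=22: acc |= 22<<7 -> acc=2844 shift=14 [end]
Varint 2: bytes[4:6] = 9C 16 -> value 2844 (2 byte(s))
  byte[6]=0x7E cont=0 payload=0x7E=126: acc |= 126<<0 -> acc=126 shift=7 [end]
Varint 3: bytes[6:7] = 7E -> value 126 (1 byte(s))
  byte[7]=0xB1 cont=1 payload=0x31=49: acc |= 49<<0 -> acc=49 shift=7
  byte[8]=0x48 cont=0 payload=0x48=72: acc |= 72<<7 -> acc=9265 shift=14 [end]
Varint 4: bytes[7:9] = B1 48 -> value 9265 (2 byte(s))
  byte[9]=0x1C cont=0 payload=0x1C=28: acc |= 28<<0 -> acc=28 shift=7 [end]
Varint 5: bytes[9:10] = 1C -> value 28 (1 byte(s))

Answer: 116118380 2844 126 9265 28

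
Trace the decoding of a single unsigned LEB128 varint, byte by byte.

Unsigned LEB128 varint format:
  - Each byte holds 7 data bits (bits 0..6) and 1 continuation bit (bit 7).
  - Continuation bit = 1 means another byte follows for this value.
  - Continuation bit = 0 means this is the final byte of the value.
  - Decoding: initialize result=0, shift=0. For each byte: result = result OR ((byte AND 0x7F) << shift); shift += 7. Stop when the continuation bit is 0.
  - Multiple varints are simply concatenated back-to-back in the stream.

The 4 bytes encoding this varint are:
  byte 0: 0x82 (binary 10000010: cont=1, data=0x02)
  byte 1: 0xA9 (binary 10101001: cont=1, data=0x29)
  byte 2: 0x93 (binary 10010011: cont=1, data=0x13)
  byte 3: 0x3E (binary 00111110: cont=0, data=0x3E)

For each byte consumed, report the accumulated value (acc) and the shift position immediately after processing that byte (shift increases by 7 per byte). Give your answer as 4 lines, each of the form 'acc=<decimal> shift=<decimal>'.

Answer: acc=2 shift=7
acc=5250 shift=14
acc=316546 shift=21
acc=130339970 shift=28

Derivation:
byte 0=0x82: payload=0x02=2, contrib = 2<<0 = 2; acc -> 2, shift -> 7
byte 1=0xA9: payload=0x29=41, contrib = 41<<7 = 5248; acc -> 5250, shift -> 14
byte 2=0x93: payload=0x13=19, contrib = 19<<14 = 311296; acc -> 316546, shift -> 21
byte 3=0x3E: payload=0x3E=62, contrib = 62<<21 = 130023424; acc -> 130339970, shift -> 28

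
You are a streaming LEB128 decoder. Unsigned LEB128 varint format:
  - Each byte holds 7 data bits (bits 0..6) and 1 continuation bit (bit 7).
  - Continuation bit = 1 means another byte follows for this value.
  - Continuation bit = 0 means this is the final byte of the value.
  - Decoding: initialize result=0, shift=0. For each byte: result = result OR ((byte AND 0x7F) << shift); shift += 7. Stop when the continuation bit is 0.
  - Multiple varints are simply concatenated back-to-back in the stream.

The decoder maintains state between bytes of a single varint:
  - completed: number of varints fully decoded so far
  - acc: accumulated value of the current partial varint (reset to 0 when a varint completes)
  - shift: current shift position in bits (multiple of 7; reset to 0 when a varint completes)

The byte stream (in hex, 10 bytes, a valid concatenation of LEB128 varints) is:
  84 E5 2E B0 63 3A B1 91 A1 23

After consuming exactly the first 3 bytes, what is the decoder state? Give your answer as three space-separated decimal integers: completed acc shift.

Answer: 1 0 0

Derivation:
byte[0]=0x84 cont=1 payload=0x04: acc |= 4<<0 -> completed=0 acc=4 shift=7
byte[1]=0xE5 cont=1 payload=0x65: acc |= 101<<7 -> completed=0 acc=12932 shift=14
byte[2]=0x2E cont=0 payload=0x2E: varint #1 complete (value=766596); reset -> completed=1 acc=0 shift=0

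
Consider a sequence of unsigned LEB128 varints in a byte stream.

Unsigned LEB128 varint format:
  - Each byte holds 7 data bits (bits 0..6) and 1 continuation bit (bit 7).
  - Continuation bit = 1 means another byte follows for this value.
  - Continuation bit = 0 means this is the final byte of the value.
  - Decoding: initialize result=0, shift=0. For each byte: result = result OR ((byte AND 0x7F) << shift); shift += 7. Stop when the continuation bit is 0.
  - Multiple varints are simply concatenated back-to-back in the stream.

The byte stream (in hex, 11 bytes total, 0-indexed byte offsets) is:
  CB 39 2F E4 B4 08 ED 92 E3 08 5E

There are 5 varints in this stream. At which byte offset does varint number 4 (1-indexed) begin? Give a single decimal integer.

Answer: 6

Derivation:
  byte[0]=0xCB cont=1 payload=0x4B=75: acc |= 75<<0 -> acc=75 shift=7
  byte[1]=0x39 cont=0 payload=0x39=57: acc |= 57<<7 -> acc=7371 shift=14 [end]
Varint 1: bytes[0:2] = CB 39 -> value 7371 (2 byte(s))
  byte[2]=0x2F cont=0 payload=0x2F=47: acc |= 47<<0 -> acc=47 shift=7 [end]
Varint 2: bytes[2:3] = 2F -> value 47 (1 byte(s))
  byte[3]=0xE4 cont=1 payload=0x64=100: acc |= 100<<0 -> acc=100 shift=7
  byte[4]=0xB4 cont=1 payload=0x34=52: acc |= 52<<7 -> acc=6756 shift=14
  byte[5]=0x08 cont=0 payload=0x08=8: acc |= 8<<14 -> acc=137828 shift=21 [end]
Varint 3: bytes[3:6] = E4 B4 08 -> value 137828 (3 byte(s))
  byte[6]=0xED cont=1 payload=0x6D=109: acc |= 109<<0 -> acc=109 shift=7
  byte[7]=0x92 cont=1 payload=0x12=18: acc |= 18<<7 -> acc=2413 shift=14
  byte[8]=0xE3 cont=1 payload=0x63=99: acc |= 99<<14 -> acc=1624429 shift=21
  byte[9]=0x08 cont=0 payload=0x08=8: acc |= 8<<21 -> acc=18401645 shift=28 [end]
Varint 4: bytes[6:10] = ED 92 E3 08 -> value 18401645 (4 byte(s))
  byte[10]=0x5E cont=0 payload=0x5E=94: acc |= 94<<0 -> acc=94 shift=7 [end]
Varint 5: bytes[10:11] = 5E -> value 94 (1 byte(s))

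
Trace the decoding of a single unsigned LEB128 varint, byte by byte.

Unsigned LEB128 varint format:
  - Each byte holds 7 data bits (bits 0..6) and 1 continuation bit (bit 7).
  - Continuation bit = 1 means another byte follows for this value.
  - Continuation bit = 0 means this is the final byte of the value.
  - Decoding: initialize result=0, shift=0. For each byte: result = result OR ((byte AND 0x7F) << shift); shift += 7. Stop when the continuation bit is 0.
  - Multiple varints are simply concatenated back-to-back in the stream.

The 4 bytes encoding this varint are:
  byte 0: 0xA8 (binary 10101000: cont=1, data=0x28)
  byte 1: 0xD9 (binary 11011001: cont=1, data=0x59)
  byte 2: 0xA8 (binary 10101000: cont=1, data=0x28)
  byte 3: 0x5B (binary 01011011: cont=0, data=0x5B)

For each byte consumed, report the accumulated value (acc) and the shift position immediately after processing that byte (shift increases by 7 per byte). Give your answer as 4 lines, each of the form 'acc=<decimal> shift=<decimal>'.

byte 0=0xA8: payload=0x28=40, contrib = 40<<0 = 40; acc -> 40, shift -> 7
byte 1=0xD9: payload=0x59=89, contrib = 89<<7 = 11392; acc -> 11432, shift -> 14
byte 2=0xA8: payload=0x28=40, contrib = 40<<14 = 655360; acc -> 666792, shift -> 21
byte 3=0x5B: payload=0x5B=91, contrib = 91<<21 = 190840832; acc -> 191507624, shift -> 28

Answer: acc=40 shift=7
acc=11432 shift=14
acc=666792 shift=21
acc=191507624 shift=28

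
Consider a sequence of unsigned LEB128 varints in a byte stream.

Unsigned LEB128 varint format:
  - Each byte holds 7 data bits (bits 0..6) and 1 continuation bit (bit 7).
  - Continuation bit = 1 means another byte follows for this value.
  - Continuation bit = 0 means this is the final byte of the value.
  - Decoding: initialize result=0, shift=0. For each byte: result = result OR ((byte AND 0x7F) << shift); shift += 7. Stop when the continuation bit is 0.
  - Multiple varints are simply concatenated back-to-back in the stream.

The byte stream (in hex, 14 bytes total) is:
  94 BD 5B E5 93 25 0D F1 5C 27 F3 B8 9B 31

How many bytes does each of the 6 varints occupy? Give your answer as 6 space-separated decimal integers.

  byte[0]=0x94 cont=1 payload=0x14=20: acc |= 20<<0 -> acc=20 shift=7
  byte[1]=0xBD cont=1 payload=0x3D=61: acc |= 61<<7 -> acc=7828 shift=14
  byte[2]=0x5B cont=0 payload=0x5B=91: acc |= 91<<14 -> acc=1498772 shift=21 [end]
Varint 1: bytes[0:3] = 94 BD 5B -> value 1498772 (3 byte(s))
  byte[3]=0xE5 cont=1 payload=0x65=101: acc |= 101<<0 -> acc=101 shift=7
  byte[4]=0x93 cont=1 payload=0x13=19: acc |= 19<<7 -> acc=2533 shift=14
  byte[5]=0x25 cont=0 payload=0x25=37: acc |= 37<<14 -> acc=608741 shift=21 [end]
Varint 2: bytes[3:6] = E5 93 25 -> value 608741 (3 byte(s))
  byte[6]=0x0D cont=0 payload=0x0D=13: acc |= 13<<0 -> acc=13 shift=7 [end]
Varint 3: bytes[6:7] = 0D -> value 13 (1 byte(s))
  byte[7]=0xF1 cont=1 payload=0x71=113: acc |= 113<<0 -> acc=113 shift=7
  byte[8]=0x5C cont=0 payload=0x5C=92: acc |= 92<<7 -> acc=11889 shift=14 [end]
Varint 4: bytes[7:9] = F1 5C -> value 11889 (2 byte(s))
  byte[9]=0x27 cont=0 payload=0x27=39: acc |= 39<<0 -> acc=39 shift=7 [end]
Varint 5: bytes[9:10] = 27 -> value 39 (1 byte(s))
  byte[10]=0xF3 cont=1 payload=0x73=115: acc |= 115<<0 -> acc=115 shift=7
  byte[11]=0xB8 cont=1 payload=0x38=56: acc |= 56<<7 -> acc=7283 shift=14
  byte[12]=0x9B cont=1 payload=0x1B=27: acc |= 27<<14 -> acc=449651 shift=21
  byte[13]=0x31 cont=0 payload=0x31=49: acc |= 49<<21 -> acc=103210099 shift=28 [end]
Varint 6: bytes[10:14] = F3 B8 9B 31 -> value 103210099 (4 byte(s))

Answer: 3 3 1 2 1 4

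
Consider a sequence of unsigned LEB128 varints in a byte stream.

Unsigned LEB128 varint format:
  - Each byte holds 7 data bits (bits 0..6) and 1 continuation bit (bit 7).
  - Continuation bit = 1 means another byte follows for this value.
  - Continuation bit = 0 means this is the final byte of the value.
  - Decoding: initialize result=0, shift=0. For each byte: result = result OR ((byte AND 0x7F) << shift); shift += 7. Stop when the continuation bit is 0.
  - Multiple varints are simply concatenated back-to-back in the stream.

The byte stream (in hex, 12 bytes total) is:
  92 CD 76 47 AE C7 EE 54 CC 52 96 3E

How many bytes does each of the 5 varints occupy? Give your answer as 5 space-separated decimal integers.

  byte[0]=0x92 cont=1 payload=0x12=18: acc |= 18<<0 -> acc=18 shift=7
  byte[1]=0xCD cont=1 payload=0x4D=77: acc |= 77<<7 -> acc=9874 shift=14
  byte[2]=0x76 cont=0 payload=0x76=118: acc |= 118<<14 -> acc=1943186 shift=21 [end]
Varint 1: bytes[0:3] = 92 CD 76 -> value 1943186 (3 byte(s))
  byte[3]=0x47 cont=0 payload=0x47=71: acc |= 71<<0 -> acc=71 shift=7 [end]
Varint 2: bytes[3:4] = 47 -> value 71 (1 byte(s))
  byte[4]=0xAE cont=1 payload=0x2E=46: acc |= 46<<0 -> acc=46 shift=7
  byte[5]=0xC7 cont=1 payload=0x47=71: acc |= 71<<7 -> acc=9134 shift=14
  byte[6]=0xEE cont=1 payload=0x6E=110: acc |= 110<<14 -> acc=1811374 shift=21
  byte[7]=0x54 cont=0 payload=0x54=84: acc |= 84<<21 -> acc=177972142 shift=28 [end]
Varint 3: bytes[4:8] = AE C7 EE 54 -> value 177972142 (4 byte(s))
  byte[8]=0xCC cont=1 payload=0x4C=76: acc |= 76<<0 -> acc=76 shift=7
  byte[9]=0x52 cont=0 payload=0x52=82: acc |= 82<<7 -> acc=10572 shift=14 [end]
Varint 4: bytes[8:10] = CC 52 -> value 10572 (2 byte(s))
  byte[10]=0x96 cont=1 payload=0x16=22: acc |= 22<<0 -> acc=22 shift=7
  byte[11]=0x3E cont=0 payload=0x3E=62: acc |= 62<<7 -> acc=7958 shift=14 [end]
Varint 5: bytes[10:12] = 96 3E -> value 7958 (2 byte(s))

Answer: 3 1 4 2 2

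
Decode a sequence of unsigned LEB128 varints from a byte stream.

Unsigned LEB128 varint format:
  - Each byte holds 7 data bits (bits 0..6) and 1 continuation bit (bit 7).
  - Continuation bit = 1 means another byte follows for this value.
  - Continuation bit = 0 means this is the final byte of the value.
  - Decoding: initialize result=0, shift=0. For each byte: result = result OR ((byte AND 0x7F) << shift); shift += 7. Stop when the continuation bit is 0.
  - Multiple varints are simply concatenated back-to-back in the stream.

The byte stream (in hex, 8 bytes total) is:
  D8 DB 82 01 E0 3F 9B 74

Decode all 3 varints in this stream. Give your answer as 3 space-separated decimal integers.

Answer: 2141656 8160 14875

Derivation:
  byte[0]=0xD8 cont=1 payload=0x58=88: acc |= 88<<0 -> acc=88 shift=7
  byte[1]=0xDB cont=1 payload=0x5B=91: acc |= 91<<7 -> acc=11736 shift=14
  byte[2]=0x82 cont=1 payload=0x02=2: acc |= 2<<14 -> acc=44504 shift=21
  byte[3]=0x01 cont=0 payload=0x01=1: acc |= 1<<21 -> acc=2141656 shift=28 [end]
Varint 1: bytes[0:4] = D8 DB 82 01 -> value 2141656 (4 byte(s))
  byte[4]=0xE0 cont=1 payload=0x60=96: acc |= 96<<0 -> acc=96 shift=7
  byte[5]=0x3F cont=0 payload=0x3F=63: acc |= 63<<7 -> acc=8160 shift=14 [end]
Varint 2: bytes[4:6] = E0 3F -> value 8160 (2 byte(s))
  byte[6]=0x9B cont=1 payload=0x1B=27: acc |= 27<<0 -> acc=27 shift=7
  byte[7]=0x74 cont=0 payload=0x74=116: acc |= 116<<7 -> acc=14875 shift=14 [end]
Varint 3: bytes[6:8] = 9B 74 -> value 14875 (2 byte(s))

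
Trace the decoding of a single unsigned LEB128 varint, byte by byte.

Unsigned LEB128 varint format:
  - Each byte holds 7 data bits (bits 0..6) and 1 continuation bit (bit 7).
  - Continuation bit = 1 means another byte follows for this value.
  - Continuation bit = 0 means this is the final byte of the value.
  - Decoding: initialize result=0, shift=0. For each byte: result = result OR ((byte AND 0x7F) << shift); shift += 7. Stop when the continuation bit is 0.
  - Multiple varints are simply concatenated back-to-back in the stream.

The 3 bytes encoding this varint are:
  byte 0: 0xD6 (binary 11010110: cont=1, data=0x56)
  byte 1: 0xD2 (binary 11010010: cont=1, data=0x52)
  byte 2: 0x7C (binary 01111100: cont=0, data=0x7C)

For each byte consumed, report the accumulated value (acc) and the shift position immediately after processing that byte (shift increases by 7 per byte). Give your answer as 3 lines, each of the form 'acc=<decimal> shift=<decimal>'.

byte 0=0xD6: payload=0x56=86, contrib = 86<<0 = 86; acc -> 86, shift -> 7
byte 1=0xD2: payload=0x52=82, contrib = 82<<7 = 10496; acc -> 10582, shift -> 14
byte 2=0x7C: payload=0x7C=124, contrib = 124<<14 = 2031616; acc -> 2042198, shift -> 21

Answer: acc=86 shift=7
acc=10582 shift=14
acc=2042198 shift=21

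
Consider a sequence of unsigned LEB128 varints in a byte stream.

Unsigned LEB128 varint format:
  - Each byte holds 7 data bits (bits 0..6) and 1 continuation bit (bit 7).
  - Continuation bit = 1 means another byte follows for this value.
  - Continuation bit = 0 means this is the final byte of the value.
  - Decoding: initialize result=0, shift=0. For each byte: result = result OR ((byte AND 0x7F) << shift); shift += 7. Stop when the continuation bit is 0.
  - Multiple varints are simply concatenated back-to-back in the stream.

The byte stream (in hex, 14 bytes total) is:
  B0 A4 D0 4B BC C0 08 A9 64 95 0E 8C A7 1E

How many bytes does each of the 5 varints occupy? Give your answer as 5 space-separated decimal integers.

Answer: 4 3 2 2 3

Derivation:
  byte[0]=0xB0 cont=1 payload=0x30=48: acc |= 48<<0 -> acc=48 shift=7
  byte[1]=0xA4 cont=1 payload=0x24=36: acc |= 36<<7 -> acc=4656 shift=14
  byte[2]=0xD0 cont=1 payload=0x50=80: acc |= 80<<14 -> acc=1315376 shift=21
  byte[3]=0x4B cont=0 payload=0x4B=75: acc |= 75<<21 -> acc=158601776 shift=28 [end]
Varint 1: bytes[0:4] = B0 A4 D0 4B -> value 158601776 (4 byte(s))
  byte[4]=0xBC cont=1 payload=0x3C=60: acc |= 60<<0 -> acc=60 shift=7
  byte[5]=0xC0 cont=1 payload=0x40=64: acc |= 64<<7 -> acc=8252 shift=14
  byte[6]=0x08 cont=0 payload=0x08=8: acc |= 8<<14 -> acc=139324 shift=21 [end]
Varint 2: bytes[4:7] = BC C0 08 -> value 139324 (3 byte(s))
  byte[7]=0xA9 cont=1 payload=0x29=41: acc |= 41<<0 -> acc=41 shift=7
  byte[8]=0x64 cont=0 payload=0x64=100: acc |= 100<<7 -> acc=12841 shift=14 [end]
Varint 3: bytes[7:9] = A9 64 -> value 12841 (2 byte(s))
  byte[9]=0x95 cont=1 payload=0x15=21: acc |= 21<<0 -> acc=21 shift=7
  byte[10]=0x0E cont=0 payload=0x0E=14: acc |= 14<<7 -> acc=1813 shift=14 [end]
Varint 4: bytes[9:11] = 95 0E -> value 1813 (2 byte(s))
  byte[11]=0x8C cont=1 payload=0x0C=12: acc |= 12<<0 -> acc=12 shift=7
  byte[12]=0xA7 cont=1 payload=0x27=39: acc |= 39<<7 -> acc=5004 shift=14
  byte[13]=0x1E cont=0 payload=0x1E=30: acc |= 30<<14 -> acc=496524 shift=21 [end]
Varint 5: bytes[11:14] = 8C A7 1E -> value 496524 (3 byte(s))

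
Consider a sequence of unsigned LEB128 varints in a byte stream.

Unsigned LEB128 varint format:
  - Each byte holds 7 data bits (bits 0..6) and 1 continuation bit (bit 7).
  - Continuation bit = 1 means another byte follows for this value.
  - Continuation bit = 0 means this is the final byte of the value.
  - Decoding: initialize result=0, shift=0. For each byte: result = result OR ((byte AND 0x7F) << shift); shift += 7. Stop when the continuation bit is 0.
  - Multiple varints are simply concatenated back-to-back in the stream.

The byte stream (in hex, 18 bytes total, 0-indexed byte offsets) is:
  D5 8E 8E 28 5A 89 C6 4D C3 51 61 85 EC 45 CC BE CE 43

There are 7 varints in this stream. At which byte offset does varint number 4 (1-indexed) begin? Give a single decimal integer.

  byte[0]=0xD5 cont=1 payload=0x55=85: acc |= 85<<0 -> acc=85 shift=7
  byte[1]=0x8E cont=1 payload=0x0E=14: acc |= 14<<7 -> acc=1877 shift=14
  byte[2]=0x8E cont=1 payload=0x0E=14: acc |= 14<<14 -> acc=231253 shift=21
  byte[3]=0x28 cont=0 payload=0x28=40: acc |= 40<<21 -> acc=84117333 shift=28 [end]
Varint 1: bytes[0:4] = D5 8E 8E 28 -> value 84117333 (4 byte(s))
  byte[4]=0x5A cont=0 payload=0x5A=90: acc |= 90<<0 -> acc=90 shift=7 [end]
Varint 2: bytes[4:5] = 5A -> value 90 (1 byte(s))
  byte[5]=0x89 cont=1 payload=0x09=9: acc |= 9<<0 -> acc=9 shift=7
  byte[6]=0xC6 cont=1 payload=0x46=70: acc |= 70<<7 -> acc=8969 shift=14
  byte[7]=0x4D cont=0 payload=0x4D=77: acc |= 77<<14 -> acc=1270537 shift=21 [end]
Varint 3: bytes[5:8] = 89 C6 4D -> value 1270537 (3 byte(s))
  byte[8]=0xC3 cont=1 payload=0x43=67: acc |= 67<<0 -> acc=67 shift=7
  byte[9]=0x51 cont=0 payload=0x51=81: acc |= 81<<7 -> acc=10435 shift=14 [end]
Varint 4: bytes[8:10] = C3 51 -> value 10435 (2 byte(s))
  byte[10]=0x61 cont=0 payload=0x61=97: acc |= 97<<0 -> acc=97 shift=7 [end]
Varint 5: bytes[10:11] = 61 -> value 97 (1 byte(s))
  byte[11]=0x85 cont=1 payload=0x05=5: acc |= 5<<0 -> acc=5 shift=7
  byte[12]=0xEC cont=1 payload=0x6C=108: acc |= 108<<7 -> acc=13829 shift=14
  byte[13]=0x45 cont=0 payload=0x45=69: acc |= 69<<14 -> acc=1144325 shift=21 [end]
Varint 6: bytes[11:14] = 85 EC 45 -> value 1144325 (3 byte(s))
  byte[14]=0xCC cont=1 payload=0x4C=76: acc |= 76<<0 -> acc=76 shift=7
  byte[15]=0xBE cont=1 payload=0x3E=62: acc |= 62<<7 -> acc=8012 shift=14
  byte[16]=0xCE cont=1 payload=0x4E=78: acc |= 78<<14 -> acc=1285964 shift=21
  byte[17]=0x43 cont=0 payload=0x43=67: acc |= 67<<21 -> acc=141795148 shift=28 [end]
Varint 7: bytes[14:18] = CC BE CE 43 -> value 141795148 (4 byte(s))

Answer: 8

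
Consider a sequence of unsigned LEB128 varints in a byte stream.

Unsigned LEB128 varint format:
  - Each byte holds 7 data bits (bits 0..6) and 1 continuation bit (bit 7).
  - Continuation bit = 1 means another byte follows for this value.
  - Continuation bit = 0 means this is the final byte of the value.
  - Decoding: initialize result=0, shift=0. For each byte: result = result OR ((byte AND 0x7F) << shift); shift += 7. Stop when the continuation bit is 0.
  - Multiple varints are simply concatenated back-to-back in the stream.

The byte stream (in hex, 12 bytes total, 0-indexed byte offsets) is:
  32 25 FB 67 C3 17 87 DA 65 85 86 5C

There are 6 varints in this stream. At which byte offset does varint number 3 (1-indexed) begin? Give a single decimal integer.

  byte[0]=0x32 cont=0 payload=0x32=50: acc |= 50<<0 -> acc=50 shift=7 [end]
Varint 1: bytes[0:1] = 32 -> value 50 (1 byte(s))
  byte[1]=0x25 cont=0 payload=0x25=37: acc |= 37<<0 -> acc=37 shift=7 [end]
Varint 2: bytes[1:2] = 25 -> value 37 (1 byte(s))
  byte[2]=0xFB cont=1 payload=0x7B=123: acc |= 123<<0 -> acc=123 shift=7
  byte[3]=0x67 cont=0 payload=0x67=103: acc |= 103<<7 -> acc=13307 shift=14 [end]
Varint 3: bytes[2:4] = FB 67 -> value 13307 (2 byte(s))
  byte[4]=0xC3 cont=1 payload=0x43=67: acc |= 67<<0 -> acc=67 shift=7
  byte[5]=0x17 cont=0 payload=0x17=23: acc |= 23<<7 -> acc=3011 shift=14 [end]
Varint 4: bytes[4:6] = C3 17 -> value 3011 (2 byte(s))
  byte[6]=0x87 cont=1 payload=0x07=7: acc |= 7<<0 -> acc=7 shift=7
  byte[7]=0xDA cont=1 payload=0x5A=90: acc |= 90<<7 -> acc=11527 shift=14
  byte[8]=0x65 cont=0 payload=0x65=101: acc |= 101<<14 -> acc=1666311 shift=21 [end]
Varint 5: bytes[6:9] = 87 DA 65 -> value 1666311 (3 byte(s))
  byte[9]=0x85 cont=1 payload=0x05=5: acc |= 5<<0 -> acc=5 shift=7
  byte[10]=0x86 cont=1 payload=0x06=6: acc |= 6<<7 -> acc=773 shift=14
  byte[11]=0x5C cont=0 payload=0x5C=92: acc |= 92<<14 -> acc=1508101 shift=21 [end]
Varint 6: bytes[9:12] = 85 86 5C -> value 1508101 (3 byte(s))

Answer: 2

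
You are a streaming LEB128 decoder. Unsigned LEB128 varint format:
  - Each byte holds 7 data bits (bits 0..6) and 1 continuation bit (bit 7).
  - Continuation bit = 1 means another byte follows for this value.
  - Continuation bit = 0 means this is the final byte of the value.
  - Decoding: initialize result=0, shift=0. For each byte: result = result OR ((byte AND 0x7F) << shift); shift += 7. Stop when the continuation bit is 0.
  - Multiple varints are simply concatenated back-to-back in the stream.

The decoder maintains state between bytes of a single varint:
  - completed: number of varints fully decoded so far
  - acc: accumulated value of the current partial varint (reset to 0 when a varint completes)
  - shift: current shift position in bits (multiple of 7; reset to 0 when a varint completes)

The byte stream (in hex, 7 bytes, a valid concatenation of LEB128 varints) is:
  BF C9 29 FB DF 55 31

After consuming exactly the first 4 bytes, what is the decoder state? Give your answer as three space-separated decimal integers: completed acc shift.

Answer: 1 123 7

Derivation:
byte[0]=0xBF cont=1 payload=0x3F: acc |= 63<<0 -> completed=0 acc=63 shift=7
byte[1]=0xC9 cont=1 payload=0x49: acc |= 73<<7 -> completed=0 acc=9407 shift=14
byte[2]=0x29 cont=0 payload=0x29: varint #1 complete (value=681151); reset -> completed=1 acc=0 shift=0
byte[3]=0xFB cont=1 payload=0x7B: acc |= 123<<0 -> completed=1 acc=123 shift=7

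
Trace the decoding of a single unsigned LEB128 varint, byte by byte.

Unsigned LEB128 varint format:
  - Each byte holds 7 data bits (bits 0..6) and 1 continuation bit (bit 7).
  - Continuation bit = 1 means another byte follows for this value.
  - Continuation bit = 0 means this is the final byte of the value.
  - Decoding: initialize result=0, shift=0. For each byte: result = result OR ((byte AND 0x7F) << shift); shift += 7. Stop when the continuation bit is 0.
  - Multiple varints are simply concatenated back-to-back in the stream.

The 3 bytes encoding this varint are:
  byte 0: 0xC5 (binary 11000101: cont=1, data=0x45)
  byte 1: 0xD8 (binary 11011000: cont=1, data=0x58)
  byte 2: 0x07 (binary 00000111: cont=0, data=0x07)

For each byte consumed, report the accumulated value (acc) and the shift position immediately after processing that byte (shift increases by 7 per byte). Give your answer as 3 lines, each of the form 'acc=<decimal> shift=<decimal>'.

Answer: acc=69 shift=7
acc=11333 shift=14
acc=126021 shift=21

Derivation:
byte 0=0xC5: payload=0x45=69, contrib = 69<<0 = 69; acc -> 69, shift -> 7
byte 1=0xD8: payload=0x58=88, contrib = 88<<7 = 11264; acc -> 11333, shift -> 14
byte 2=0x07: payload=0x07=7, contrib = 7<<14 = 114688; acc -> 126021, shift -> 21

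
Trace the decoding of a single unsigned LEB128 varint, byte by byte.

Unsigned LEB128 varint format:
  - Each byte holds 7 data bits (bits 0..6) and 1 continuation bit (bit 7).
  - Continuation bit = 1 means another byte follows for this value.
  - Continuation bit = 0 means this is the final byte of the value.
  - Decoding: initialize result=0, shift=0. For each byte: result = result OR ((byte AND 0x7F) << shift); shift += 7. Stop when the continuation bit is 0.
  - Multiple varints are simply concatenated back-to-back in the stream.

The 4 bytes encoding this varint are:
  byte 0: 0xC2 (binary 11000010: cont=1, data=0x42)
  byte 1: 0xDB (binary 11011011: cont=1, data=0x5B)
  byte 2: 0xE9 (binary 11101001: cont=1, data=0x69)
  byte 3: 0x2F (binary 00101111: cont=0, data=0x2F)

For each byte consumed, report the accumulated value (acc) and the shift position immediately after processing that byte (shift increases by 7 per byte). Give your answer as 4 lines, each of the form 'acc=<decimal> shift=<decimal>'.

Answer: acc=66 shift=7
acc=11714 shift=14
acc=1732034 shift=21
acc=100298178 shift=28

Derivation:
byte 0=0xC2: payload=0x42=66, contrib = 66<<0 = 66; acc -> 66, shift -> 7
byte 1=0xDB: payload=0x5B=91, contrib = 91<<7 = 11648; acc -> 11714, shift -> 14
byte 2=0xE9: payload=0x69=105, contrib = 105<<14 = 1720320; acc -> 1732034, shift -> 21
byte 3=0x2F: payload=0x2F=47, contrib = 47<<21 = 98566144; acc -> 100298178, shift -> 28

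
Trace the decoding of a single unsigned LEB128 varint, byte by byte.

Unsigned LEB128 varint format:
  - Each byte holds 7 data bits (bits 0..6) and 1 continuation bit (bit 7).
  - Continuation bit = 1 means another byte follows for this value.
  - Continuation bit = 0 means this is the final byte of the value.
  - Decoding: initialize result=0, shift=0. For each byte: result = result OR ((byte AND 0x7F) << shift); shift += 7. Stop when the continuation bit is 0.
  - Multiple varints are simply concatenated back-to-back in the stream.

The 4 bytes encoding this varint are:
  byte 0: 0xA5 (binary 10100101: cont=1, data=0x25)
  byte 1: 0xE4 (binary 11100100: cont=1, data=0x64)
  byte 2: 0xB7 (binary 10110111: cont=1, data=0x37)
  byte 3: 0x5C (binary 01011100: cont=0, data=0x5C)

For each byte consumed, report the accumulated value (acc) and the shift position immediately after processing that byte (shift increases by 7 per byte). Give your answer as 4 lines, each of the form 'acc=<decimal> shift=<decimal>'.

byte 0=0xA5: payload=0x25=37, contrib = 37<<0 = 37; acc -> 37, shift -> 7
byte 1=0xE4: payload=0x64=100, contrib = 100<<7 = 12800; acc -> 12837, shift -> 14
byte 2=0xB7: payload=0x37=55, contrib = 55<<14 = 901120; acc -> 913957, shift -> 21
byte 3=0x5C: payload=0x5C=92, contrib = 92<<21 = 192937984; acc -> 193851941, shift -> 28

Answer: acc=37 shift=7
acc=12837 shift=14
acc=913957 shift=21
acc=193851941 shift=28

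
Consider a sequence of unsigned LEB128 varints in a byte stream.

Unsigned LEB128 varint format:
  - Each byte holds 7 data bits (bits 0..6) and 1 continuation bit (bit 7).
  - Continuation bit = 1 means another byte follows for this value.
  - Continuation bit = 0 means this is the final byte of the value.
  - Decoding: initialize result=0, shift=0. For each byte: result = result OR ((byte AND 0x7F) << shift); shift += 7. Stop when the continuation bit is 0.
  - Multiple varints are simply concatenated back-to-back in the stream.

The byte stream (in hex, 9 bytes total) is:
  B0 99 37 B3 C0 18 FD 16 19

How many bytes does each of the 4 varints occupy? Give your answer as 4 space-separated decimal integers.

  byte[0]=0xB0 cont=1 payload=0x30=48: acc |= 48<<0 -> acc=48 shift=7
  byte[1]=0x99 cont=1 payload=0x19=25: acc |= 25<<7 -> acc=3248 shift=14
  byte[2]=0x37 cont=0 payload=0x37=55: acc |= 55<<14 -> acc=904368 shift=21 [end]
Varint 1: bytes[0:3] = B0 99 37 -> value 904368 (3 byte(s))
  byte[3]=0xB3 cont=1 payload=0x33=51: acc |= 51<<0 -> acc=51 shift=7
  byte[4]=0xC0 cont=1 payload=0x40=64: acc |= 64<<7 -> acc=8243 shift=14
  byte[5]=0x18 cont=0 payload=0x18=24: acc |= 24<<14 -> acc=401459 shift=21 [end]
Varint 2: bytes[3:6] = B3 C0 18 -> value 401459 (3 byte(s))
  byte[6]=0xFD cont=1 payload=0x7D=125: acc |= 125<<0 -> acc=125 shift=7
  byte[7]=0x16 cont=0 payload=0x16=22: acc |= 22<<7 -> acc=2941 shift=14 [end]
Varint 3: bytes[6:8] = FD 16 -> value 2941 (2 byte(s))
  byte[8]=0x19 cont=0 payload=0x19=25: acc |= 25<<0 -> acc=25 shift=7 [end]
Varint 4: bytes[8:9] = 19 -> value 25 (1 byte(s))

Answer: 3 3 2 1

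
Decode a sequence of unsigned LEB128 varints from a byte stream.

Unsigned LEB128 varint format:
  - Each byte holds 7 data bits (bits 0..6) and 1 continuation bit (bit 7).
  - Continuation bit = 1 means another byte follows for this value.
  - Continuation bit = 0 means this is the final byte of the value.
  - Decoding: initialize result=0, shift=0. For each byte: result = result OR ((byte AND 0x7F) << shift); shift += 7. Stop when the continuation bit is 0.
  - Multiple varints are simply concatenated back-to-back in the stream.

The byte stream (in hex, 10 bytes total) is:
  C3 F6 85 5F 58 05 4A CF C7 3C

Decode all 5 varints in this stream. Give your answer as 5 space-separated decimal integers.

  byte[0]=0xC3 cont=1 payload=0x43=67: acc |= 67<<0 -> acc=67 shift=7
  byte[1]=0xF6 cont=1 payload=0x76=118: acc |= 118<<7 -> acc=15171 shift=14
  byte[2]=0x85 cont=1 payload=0x05=5: acc |= 5<<14 -> acc=97091 shift=21
  byte[3]=0x5F cont=0 payload=0x5F=95: acc |= 95<<21 -> acc=199326531 shift=28 [end]
Varint 1: bytes[0:4] = C3 F6 85 5F -> value 199326531 (4 byte(s))
  byte[4]=0x58 cont=0 payload=0x58=88: acc |= 88<<0 -> acc=88 shift=7 [end]
Varint 2: bytes[4:5] = 58 -> value 88 (1 byte(s))
  byte[5]=0x05 cont=0 payload=0x05=5: acc |= 5<<0 -> acc=5 shift=7 [end]
Varint 3: bytes[5:6] = 05 -> value 5 (1 byte(s))
  byte[6]=0x4A cont=0 payload=0x4A=74: acc |= 74<<0 -> acc=74 shift=7 [end]
Varint 4: bytes[6:7] = 4A -> value 74 (1 byte(s))
  byte[7]=0xCF cont=1 payload=0x4F=79: acc |= 79<<0 -> acc=79 shift=7
  byte[8]=0xC7 cont=1 payload=0x47=71: acc |= 71<<7 -> acc=9167 shift=14
  byte[9]=0x3C cont=0 payload=0x3C=60: acc |= 60<<14 -> acc=992207 shift=21 [end]
Varint 5: bytes[7:10] = CF C7 3C -> value 992207 (3 byte(s))

Answer: 199326531 88 5 74 992207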